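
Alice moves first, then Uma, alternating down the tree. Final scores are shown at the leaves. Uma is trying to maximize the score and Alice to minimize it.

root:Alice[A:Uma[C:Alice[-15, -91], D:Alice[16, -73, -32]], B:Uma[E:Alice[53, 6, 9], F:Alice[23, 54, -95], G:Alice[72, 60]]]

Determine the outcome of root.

-73

C (Alice): min(-15, -91) = -91
D (Alice): min(16, -73, -32) = -73
A (Uma): max(-91, -73) = -73
E (Alice): min(53, 6, 9) = 6
F (Alice): min(23, 54, -95) = -95
G (Alice): min(72, 60) = 60
B (Uma): max(6, -95, 60) = 60
root (Alice): min(-73, 60) = -73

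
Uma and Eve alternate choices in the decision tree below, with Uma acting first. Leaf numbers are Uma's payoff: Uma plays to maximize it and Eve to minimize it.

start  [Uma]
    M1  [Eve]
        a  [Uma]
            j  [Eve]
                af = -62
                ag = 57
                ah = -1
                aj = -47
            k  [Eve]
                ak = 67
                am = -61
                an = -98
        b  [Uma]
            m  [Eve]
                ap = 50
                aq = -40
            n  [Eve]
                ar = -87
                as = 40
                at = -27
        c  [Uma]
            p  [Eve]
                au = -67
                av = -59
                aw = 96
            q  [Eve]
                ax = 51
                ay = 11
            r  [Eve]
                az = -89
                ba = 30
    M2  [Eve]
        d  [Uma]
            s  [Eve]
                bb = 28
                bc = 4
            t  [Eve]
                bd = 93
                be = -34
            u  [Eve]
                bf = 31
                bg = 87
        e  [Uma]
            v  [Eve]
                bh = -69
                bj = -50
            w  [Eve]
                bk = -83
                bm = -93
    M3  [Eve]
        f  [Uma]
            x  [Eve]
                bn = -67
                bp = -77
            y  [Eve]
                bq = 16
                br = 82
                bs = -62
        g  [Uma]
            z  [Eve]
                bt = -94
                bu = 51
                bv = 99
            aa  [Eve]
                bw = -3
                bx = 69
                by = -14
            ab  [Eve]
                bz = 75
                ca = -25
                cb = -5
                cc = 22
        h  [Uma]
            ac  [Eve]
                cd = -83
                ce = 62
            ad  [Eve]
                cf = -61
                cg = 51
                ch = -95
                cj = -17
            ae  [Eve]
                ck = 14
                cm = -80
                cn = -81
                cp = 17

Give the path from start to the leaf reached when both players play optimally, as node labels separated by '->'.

j (Eve): min(-62, 57, -1, -47) = -62
k (Eve): min(67, -61, -98) = -98
a (Uma): max(-62, -98) = -62
m (Eve): min(50, -40) = -40
n (Eve): min(-87, 40, -27) = -87
b (Uma): max(-40, -87) = -40
p (Eve): min(-67, -59, 96) = -67
q (Eve): min(51, 11) = 11
r (Eve): min(-89, 30) = -89
c (Uma): max(-67, 11, -89) = 11
M1 (Eve): min(-62, -40, 11) = -62
s (Eve): min(28, 4) = 4
t (Eve): min(93, -34) = -34
u (Eve): min(31, 87) = 31
d (Uma): max(4, -34, 31) = 31
v (Eve): min(-69, -50) = -69
w (Eve): min(-83, -93) = -93
e (Uma): max(-69, -93) = -69
M2 (Eve): min(31, -69) = -69
x (Eve): min(-67, -77) = -77
y (Eve): min(16, 82, -62) = -62
f (Uma): max(-77, -62) = -62
z (Eve): min(-94, 51, 99) = -94
aa (Eve): min(-3, 69, -14) = -14
ab (Eve): min(75, -25, -5, 22) = -25
g (Uma): max(-94, -14, -25) = -14
ac (Eve): min(-83, 62) = -83
ad (Eve): min(-61, 51, -95, -17) = -95
ae (Eve): min(14, -80, -81, 17) = -81
h (Uma): max(-83, -95, -81) = -81
M3 (Eve): min(-62, -14, -81) = -81
start (Uma): max(-62, -69, -81) = -62
At start, Uma picks M1 (highest: -62).
At M1, Eve picks a (lowest: -62).
At a, Uma picks j (highest: -62).
At j, Eve picks af (lowest: -62).
Terminal value -62.

start -> M1 -> a -> j -> af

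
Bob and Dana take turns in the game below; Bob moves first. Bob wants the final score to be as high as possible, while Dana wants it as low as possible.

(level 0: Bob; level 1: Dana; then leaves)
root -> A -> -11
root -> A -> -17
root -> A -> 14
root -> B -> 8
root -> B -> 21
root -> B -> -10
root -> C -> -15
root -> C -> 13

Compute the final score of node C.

C (Dana): min(-15, 13) = -15

-15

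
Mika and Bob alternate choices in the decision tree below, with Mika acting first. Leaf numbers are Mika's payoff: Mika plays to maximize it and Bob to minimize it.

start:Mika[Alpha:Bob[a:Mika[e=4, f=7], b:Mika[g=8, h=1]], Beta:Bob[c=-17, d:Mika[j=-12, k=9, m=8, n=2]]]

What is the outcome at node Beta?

-17

d (Mika): max(-12, 9, 8, 2) = 9
Beta (Bob): min(-17, 9) = -17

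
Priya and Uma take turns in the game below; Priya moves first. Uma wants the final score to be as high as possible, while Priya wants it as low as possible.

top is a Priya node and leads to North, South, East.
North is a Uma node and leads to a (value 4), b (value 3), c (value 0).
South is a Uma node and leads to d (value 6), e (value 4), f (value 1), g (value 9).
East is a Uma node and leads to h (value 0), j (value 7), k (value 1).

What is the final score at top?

4

North (Uma): max(4, 3, 0) = 4
South (Uma): max(6, 4, 1, 9) = 9
East (Uma): max(0, 7, 1) = 7
top (Priya): min(4, 9, 7) = 4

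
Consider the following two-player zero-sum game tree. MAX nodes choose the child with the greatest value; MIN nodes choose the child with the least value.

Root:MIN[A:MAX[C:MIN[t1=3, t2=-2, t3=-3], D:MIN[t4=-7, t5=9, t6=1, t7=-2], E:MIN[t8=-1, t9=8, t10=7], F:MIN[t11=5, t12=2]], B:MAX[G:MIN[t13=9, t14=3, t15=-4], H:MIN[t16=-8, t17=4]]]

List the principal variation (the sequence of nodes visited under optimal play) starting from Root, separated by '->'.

C (MIN): min(3, -2, -3) = -3
D (MIN): min(-7, 9, 1, -2) = -7
E (MIN): min(-1, 8, 7) = -1
F (MIN): min(5, 2) = 2
A (MAX): max(-3, -7, -1, 2) = 2
G (MIN): min(9, 3, -4) = -4
H (MIN): min(-8, 4) = -8
B (MAX): max(-4, -8) = -4
Root (MIN): min(2, -4) = -4
At Root, MIN picks B (lowest: -4).
At B, MAX picks G (highest: -4).
At G, MIN picks t15 (lowest: -4).
Terminal value -4.

Root -> B -> G -> t15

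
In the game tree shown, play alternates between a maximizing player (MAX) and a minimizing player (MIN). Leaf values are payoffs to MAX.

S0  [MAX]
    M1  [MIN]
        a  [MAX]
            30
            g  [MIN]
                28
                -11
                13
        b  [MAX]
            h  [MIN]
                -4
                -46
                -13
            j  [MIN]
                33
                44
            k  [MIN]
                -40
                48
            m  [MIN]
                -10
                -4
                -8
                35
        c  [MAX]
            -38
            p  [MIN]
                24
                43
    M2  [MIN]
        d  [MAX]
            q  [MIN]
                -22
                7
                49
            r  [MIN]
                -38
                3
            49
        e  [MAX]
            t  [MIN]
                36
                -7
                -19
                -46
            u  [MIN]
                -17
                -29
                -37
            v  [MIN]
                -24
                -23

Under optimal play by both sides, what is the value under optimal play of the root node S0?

24

g (MIN): min(28, -11, 13) = -11
a (MAX): max(30, -11) = 30
h (MIN): min(-4, -46, -13) = -46
j (MIN): min(33, 44) = 33
k (MIN): min(-40, 48) = -40
m (MIN): min(-10, -4, -8, 35) = -10
b (MAX): max(-46, 33, -40, -10) = 33
p (MIN): min(24, 43) = 24
c (MAX): max(-38, 24) = 24
M1 (MIN): min(30, 33, 24) = 24
q (MIN): min(-22, 7, 49) = -22
r (MIN): min(-38, 3) = -38
d (MAX): max(-22, -38, 49) = 49
t (MIN): min(36, -7, -19, -46) = -46
u (MIN): min(-17, -29, -37) = -37
v (MIN): min(-24, -23) = -24
e (MAX): max(-46, -37, -24) = -24
M2 (MIN): min(49, -24) = -24
S0 (MAX): max(24, -24) = 24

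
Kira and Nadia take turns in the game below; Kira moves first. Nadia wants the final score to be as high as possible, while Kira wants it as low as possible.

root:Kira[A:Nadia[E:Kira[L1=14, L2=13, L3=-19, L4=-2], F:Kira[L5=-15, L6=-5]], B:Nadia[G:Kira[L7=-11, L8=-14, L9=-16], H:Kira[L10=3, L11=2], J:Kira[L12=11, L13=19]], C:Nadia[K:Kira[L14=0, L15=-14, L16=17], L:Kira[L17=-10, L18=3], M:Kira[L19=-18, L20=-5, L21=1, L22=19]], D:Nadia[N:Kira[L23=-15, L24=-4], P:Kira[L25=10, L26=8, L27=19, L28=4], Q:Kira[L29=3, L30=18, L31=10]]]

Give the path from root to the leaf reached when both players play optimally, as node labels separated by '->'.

root -> A -> F -> L5

E (Kira): min(14, 13, -19, -2) = -19
F (Kira): min(-15, -5) = -15
A (Nadia): max(-19, -15) = -15
G (Kira): min(-11, -14, -16) = -16
H (Kira): min(3, 2) = 2
J (Kira): min(11, 19) = 11
B (Nadia): max(-16, 2, 11) = 11
K (Kira): min(0, -14, 17) = -14
L (Kira): min(-10, 3) = -10
M (Kira): min(-18, -5, 1, 19) = -18
C (Nadia): max(-14, -10, -18) = -10
N (Kira): min(-15, -4) = -15
P (Kira): min(10, 8, 19, 4) = 4
Q (Kira): min(3, 18, 10) = 3
D (Nadia): max(-15, 4, 3) = 4
root (Kira): min(-15, 11, -10, 4) = -15
At root, Kira picks A (lowest: -15).
At A, Nadia picks F (highest: -15).
At F, Kira picks L5 (lowest: -15).
Terminal value -15.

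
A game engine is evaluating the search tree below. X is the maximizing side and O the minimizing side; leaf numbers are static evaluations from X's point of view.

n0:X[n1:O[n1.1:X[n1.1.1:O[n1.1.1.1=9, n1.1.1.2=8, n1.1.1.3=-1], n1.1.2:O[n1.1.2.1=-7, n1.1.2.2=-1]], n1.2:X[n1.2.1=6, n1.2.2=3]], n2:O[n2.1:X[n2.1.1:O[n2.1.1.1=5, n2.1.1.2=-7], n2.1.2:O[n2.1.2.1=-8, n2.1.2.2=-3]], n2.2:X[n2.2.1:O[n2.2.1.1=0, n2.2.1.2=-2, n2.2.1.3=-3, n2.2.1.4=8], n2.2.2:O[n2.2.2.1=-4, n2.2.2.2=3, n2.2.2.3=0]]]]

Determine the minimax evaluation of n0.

n1.1.1 (O): min(9, 8, -1) = -1
n1.1.2 (O): min(-7, -1) = -7
n1.1 (X): max(-1, -7) = -1
n1.2 (X): max(6, 3) = 6
n1 (O): min(-1, 6) = -1
n2.1.1 (O): min(5, -7) = -7
n2.1.2 (O): min(-8, -3) = -8
n2.1 (X): max(-7, -8) = -7
n2.2.1 (O): min(0, -2, -3, 8) = -3
n2.2.2 (O): min(-4, 3, 0) = -4
n2.2 (X): max(-3, -4) = -3
n2 (O): min(-7, -3) = -7
n0 (X): max(-1, -7) = -1

-1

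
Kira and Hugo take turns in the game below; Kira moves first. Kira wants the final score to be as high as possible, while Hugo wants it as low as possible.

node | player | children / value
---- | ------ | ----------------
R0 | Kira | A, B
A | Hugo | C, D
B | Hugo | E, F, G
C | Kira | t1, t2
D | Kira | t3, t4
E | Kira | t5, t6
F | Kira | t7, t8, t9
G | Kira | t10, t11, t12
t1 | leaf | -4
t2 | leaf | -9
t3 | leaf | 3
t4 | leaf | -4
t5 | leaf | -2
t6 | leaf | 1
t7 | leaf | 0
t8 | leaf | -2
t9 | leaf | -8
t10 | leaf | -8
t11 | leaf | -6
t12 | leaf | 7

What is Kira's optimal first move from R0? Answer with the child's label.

C (Kira): max(-4, -9) = -4
D (Kira): max(3, -4) = 3
A (Hugo): min(-4, 3) = -4
E (Kira): max(-2, 1) = 1
F (Kira): max(0, -2, -8) = 0
G (Kira): max(-8, -6, 7) = 7
B (Hugo): min(1, 0, 7) = 0
R0 (Kira): max(-4, 0) = 0
Kira at R0 wants the highest of {A=-4, B=0}, so chooses B.

B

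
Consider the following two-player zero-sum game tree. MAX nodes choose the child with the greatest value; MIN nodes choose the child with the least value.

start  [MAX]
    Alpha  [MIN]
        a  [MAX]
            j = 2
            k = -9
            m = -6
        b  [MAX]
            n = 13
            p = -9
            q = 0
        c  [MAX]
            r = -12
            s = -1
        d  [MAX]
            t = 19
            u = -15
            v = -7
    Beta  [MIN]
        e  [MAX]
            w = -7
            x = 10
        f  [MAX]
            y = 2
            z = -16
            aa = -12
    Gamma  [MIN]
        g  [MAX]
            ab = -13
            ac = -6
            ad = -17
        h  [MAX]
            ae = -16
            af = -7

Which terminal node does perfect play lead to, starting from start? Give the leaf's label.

y

a (MAX): max(2, -9, -6) = 2
b (MAX): max(13, -9, 0) = 13
c (MAX): max(-12, -1) = -1
d (MAX): max(19, -15, -7) = 19
Alpha (MIN): min(2, 13, -1, 19) = -1
e (MAX): max(-7, 10) = 10
f (MAX): max(2, -16, -12) = 2
Beta (MIN): min(10, 2) = 2
g (MAX): max(-13, -6, -17) = -6
h (MAX): max(-16, -7) = -7
Gamma (MIN): min(-6, -7) = -7
start (MAX): max(-1, 2, -7) = 2
At start, MAX picks Beta (highest: 2).
At Beta, MIN picks f (lowest: 2).
At f, MAX picks y (highest: 2).
Terminal value 2.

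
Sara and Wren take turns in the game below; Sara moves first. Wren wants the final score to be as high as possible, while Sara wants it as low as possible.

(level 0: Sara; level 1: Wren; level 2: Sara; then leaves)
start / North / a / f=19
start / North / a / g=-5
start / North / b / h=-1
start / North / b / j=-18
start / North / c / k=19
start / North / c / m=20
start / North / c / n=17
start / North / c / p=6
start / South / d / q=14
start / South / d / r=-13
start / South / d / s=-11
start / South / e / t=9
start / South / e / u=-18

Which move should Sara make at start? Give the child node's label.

a (Sara): min(19, -5) = -5
b (Sara): min(-1, -18) = -18
c (Sara): min(19, 20, 17, 6) = 6
North (Wren): max(-5, -18, 6) = 6
d (Sara): min(14, -13, -11) = -13
e (Sara): min(9, -18) = -18
South (Wren): max(-13, -18) = -13
start (Sara): min(6, -13) = -13
Sara at start wants the lowest of {North=6, South=-13}, so chooses South.

South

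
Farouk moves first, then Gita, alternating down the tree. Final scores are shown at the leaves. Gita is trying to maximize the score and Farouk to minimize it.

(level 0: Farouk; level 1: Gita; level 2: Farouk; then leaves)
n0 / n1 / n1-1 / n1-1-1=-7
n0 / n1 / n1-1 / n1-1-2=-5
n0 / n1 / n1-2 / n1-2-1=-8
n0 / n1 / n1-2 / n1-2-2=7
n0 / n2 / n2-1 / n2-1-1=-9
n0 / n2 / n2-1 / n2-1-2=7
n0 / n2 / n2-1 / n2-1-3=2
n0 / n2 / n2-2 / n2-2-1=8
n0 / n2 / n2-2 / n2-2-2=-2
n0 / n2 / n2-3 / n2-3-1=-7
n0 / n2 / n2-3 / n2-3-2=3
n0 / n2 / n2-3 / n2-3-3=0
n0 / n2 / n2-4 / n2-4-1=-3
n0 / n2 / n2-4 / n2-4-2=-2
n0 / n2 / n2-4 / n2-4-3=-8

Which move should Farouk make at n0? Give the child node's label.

n1

n1-1 (Farouk): min(-7, -5) = -7
n1-2 (Farouk): min(-8, 7) = -8
n1 (Gita): max(-7, -8) = -7
n2-1 (Farouk): min(-9, 7, 2) = -9
n2-2 (Farouk): min(8, -2) = -2
n2-3 (Farouk): min(-7, 3, 0) = -7
n2-4 (Farouk): min(-3, -2, -8) = -8
n2 (Gita): max(-9, -2, -7, -8) = -2
n0 (Farouk): min(-7, -2) = -7
Farouk at n0 wants the lowest of {n1=-7, n2=-2}, so chooses n1.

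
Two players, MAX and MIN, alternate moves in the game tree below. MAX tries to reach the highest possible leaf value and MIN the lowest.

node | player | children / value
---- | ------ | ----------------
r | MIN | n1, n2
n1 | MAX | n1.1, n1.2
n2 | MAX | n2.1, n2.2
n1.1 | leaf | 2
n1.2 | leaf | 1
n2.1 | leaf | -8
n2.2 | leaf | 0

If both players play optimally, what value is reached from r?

n1 (MAX): max(2, 1) = 2
n2 (MAX): max(-8, 0) = 0
r (MIN): min(2, 0) = 0

0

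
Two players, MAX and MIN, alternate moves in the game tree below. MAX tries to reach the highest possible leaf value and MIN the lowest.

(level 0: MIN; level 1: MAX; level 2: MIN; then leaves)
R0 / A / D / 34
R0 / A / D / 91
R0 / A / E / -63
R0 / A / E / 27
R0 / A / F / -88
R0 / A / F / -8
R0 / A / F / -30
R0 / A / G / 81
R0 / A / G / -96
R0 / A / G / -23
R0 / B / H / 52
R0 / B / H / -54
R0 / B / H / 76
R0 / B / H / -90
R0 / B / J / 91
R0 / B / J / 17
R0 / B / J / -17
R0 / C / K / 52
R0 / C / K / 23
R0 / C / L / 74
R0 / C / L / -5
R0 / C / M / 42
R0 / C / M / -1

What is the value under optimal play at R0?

-17

D (MIN): min(34, 91) = 34
E (MIN): min(-63, 27) = -63
F (MIN): min(-88, -8, -30) = -88
G (MIN): min(81, -96, -23) = -96
A (MAX): max(34, -63, -88, -96) = 34
H (MIN): min(52, -54, 76, -90) = -90
J (MIN): min(91, 17, -17) = -17
B (MAX): max(-90, -17) = -17
K (MIN): min(52, 23) = 23
L (MIN): min(74, -5) = -5
M (MIN): min(42, -1) = -1
C (MAX): max(23, -5, -1) = 23
R0 (MIN): min(34, -17, 23) = -17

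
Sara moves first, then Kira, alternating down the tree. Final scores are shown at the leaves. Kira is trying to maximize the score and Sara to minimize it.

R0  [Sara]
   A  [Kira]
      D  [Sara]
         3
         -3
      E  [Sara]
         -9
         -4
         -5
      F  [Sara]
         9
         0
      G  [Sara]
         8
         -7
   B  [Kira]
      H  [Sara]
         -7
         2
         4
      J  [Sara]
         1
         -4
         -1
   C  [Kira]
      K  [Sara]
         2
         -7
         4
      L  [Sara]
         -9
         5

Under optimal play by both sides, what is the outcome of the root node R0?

-7

D (Sara): min(3, -3) = -3
E (Sara): min(-9, -4, -5) = -9
F (Sara): min(9, 0) = 0
G (Sara): min(8, -7) = -7
A (Kira): max(-3, -9, 0, -7) = 0
H (Sara): min(-7, 2, 4) = -7
J (Sara): min(1, -4, -1) = -4
B (Kira): max(-7, -4) = -4
K (Sara): min(2, -7, 4) = -7
L (Sara): min(-9, 5) = -9
C (Kira): max(-7, -9) = -7
R0 (Sara): min(0, -4, -7) = -7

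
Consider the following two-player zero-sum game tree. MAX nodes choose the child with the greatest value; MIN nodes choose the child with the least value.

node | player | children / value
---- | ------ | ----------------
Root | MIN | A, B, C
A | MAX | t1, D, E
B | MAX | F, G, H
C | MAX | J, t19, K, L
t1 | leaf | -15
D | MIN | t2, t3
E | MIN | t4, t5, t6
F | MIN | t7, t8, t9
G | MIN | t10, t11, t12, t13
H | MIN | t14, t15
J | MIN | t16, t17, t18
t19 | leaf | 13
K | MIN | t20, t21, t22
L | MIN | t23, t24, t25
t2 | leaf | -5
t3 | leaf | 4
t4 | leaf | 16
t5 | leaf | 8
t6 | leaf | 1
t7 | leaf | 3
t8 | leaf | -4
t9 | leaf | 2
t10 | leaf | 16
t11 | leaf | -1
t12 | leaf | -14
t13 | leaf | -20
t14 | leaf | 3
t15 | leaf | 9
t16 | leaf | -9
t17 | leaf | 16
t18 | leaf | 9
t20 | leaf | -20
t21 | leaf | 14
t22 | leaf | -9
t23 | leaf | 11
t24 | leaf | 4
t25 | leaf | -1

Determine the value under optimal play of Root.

D (MIN): min(-5, 4) = -5
E (MIN): min(16, 8, 1) = 1
A (MAX): max(-15, -5, 1) = 1
F (MIN): min(3, -4, 2) = -4
G (MIN): min(16, -1, -14, -20) = -20
H (MIN): min(3, 9) = 3
B (MAX): max(-4, -20, 3) = 3
J (MIN): min(-9, 16, 9) = -9
K (MIN): min(-20, 14, -9) = -20
L (MIN): min(11, 4, -1) = -1
C (MAX): max(-9, 13, -20, -1) = 13
Root (MIN): min(1, 3, 13) = 1

1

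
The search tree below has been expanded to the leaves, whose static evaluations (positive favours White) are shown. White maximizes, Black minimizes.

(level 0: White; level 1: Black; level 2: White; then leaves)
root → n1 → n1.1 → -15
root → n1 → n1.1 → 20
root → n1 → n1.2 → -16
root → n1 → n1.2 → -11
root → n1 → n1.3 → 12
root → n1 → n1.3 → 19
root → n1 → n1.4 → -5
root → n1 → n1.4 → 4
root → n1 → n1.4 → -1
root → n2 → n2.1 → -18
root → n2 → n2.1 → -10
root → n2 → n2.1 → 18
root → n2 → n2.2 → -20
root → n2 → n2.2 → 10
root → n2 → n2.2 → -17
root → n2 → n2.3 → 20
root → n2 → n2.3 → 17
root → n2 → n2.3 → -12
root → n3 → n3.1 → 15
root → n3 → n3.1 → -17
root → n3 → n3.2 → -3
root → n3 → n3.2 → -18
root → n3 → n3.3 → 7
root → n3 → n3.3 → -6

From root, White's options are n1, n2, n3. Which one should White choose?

n2

n1.1 (White): max(-15, 20) = 20
n1.2 (White): max(-16, -11) = -11
n1.3 (White): max(12, 19) = 19
n1.4 (White): max(-5, 4, -1) = 4
n1 (Black): min(20, -11, 19, 4) = -11
n2.1 (White): max(-18, -10, 18) = 18
n2.2 (White): max(-20, 10, -17) = 10
n2.3 (White): max(20, 17, -12) = 20
n2 (Black): min(18, 10, 20) = 10
n3.1 (White): max(15, -17) = 15
n3.2 (White): max(-3, -18) = -3
n3.3 (White): max(7, -6) = 7
n3 (Black): min(15, -3, 7) = -3
root (White): max(-11, 10, -3) = 10
White at root wants the highest of {n1=-11, n2=10, n3=-3}, so chooses n2.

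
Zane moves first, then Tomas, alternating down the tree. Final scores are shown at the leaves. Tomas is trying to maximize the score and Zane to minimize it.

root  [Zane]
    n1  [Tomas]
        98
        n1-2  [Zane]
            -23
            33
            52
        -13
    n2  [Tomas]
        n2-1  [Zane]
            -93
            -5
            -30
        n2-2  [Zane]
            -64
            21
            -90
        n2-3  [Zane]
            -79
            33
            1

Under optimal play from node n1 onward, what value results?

98

n1-2 (Zane): min(-23, 33, 52) = -23
n1 (Tomas): max(98, -23, -13) = 98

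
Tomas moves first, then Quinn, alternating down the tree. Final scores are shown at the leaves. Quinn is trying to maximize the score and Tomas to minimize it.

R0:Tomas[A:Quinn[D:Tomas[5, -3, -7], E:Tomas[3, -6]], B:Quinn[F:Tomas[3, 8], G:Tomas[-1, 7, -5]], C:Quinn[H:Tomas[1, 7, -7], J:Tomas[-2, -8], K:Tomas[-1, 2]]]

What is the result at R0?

D (Tomas): min(5, -3, -7) = -7
E (Tomas): min(3, -6) = -6
A (Quinn): max(-7, -6) = -6
F (Tomas): min(3, 8) = 3
G (Tomas): min(-1, 7, -5) = -5
B (Quinn): max(3, -5) = 3
H (Tomas): min(1, 7, -7) = -7
J (Tomas): min(-2, -8) = -8
K (Tomas): min(-1, 2) = -1
C (Quinn): max(-7, -8, -1) = -1
R0 (Tomas): min(-6, 3, -1) = -6

-6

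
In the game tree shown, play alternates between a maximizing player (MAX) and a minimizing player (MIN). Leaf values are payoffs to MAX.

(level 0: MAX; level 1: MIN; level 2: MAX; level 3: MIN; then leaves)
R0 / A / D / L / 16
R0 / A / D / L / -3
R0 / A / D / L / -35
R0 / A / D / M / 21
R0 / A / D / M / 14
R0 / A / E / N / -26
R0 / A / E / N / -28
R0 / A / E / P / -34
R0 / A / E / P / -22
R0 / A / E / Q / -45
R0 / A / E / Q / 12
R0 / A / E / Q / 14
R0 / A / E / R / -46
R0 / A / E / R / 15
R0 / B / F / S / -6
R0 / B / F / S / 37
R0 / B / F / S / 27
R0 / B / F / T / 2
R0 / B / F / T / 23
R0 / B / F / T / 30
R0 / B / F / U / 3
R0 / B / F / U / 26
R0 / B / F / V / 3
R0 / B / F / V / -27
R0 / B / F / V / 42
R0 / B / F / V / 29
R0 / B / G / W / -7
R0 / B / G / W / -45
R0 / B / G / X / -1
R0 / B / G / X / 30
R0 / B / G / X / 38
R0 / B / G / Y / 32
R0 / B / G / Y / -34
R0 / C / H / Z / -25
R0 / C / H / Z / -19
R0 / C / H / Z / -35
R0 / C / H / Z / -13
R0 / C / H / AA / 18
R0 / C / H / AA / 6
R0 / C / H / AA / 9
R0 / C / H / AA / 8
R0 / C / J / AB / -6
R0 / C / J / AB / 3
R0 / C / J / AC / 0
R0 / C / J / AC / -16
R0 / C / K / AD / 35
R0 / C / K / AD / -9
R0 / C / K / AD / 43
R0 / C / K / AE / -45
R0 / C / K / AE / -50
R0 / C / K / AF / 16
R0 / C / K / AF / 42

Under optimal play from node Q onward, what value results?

-45

Q (MIN): min(-45, 12, 14) = -45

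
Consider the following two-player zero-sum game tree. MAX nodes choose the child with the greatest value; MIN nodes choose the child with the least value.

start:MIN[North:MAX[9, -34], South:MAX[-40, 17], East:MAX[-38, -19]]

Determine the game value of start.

North (MAX): max(9, -34) = 9
South (MAX): max(-40, 17) = 17
East (MAX): max(-38, -19) = -19
start (MIN): min(9, 17, -19) = -19

-19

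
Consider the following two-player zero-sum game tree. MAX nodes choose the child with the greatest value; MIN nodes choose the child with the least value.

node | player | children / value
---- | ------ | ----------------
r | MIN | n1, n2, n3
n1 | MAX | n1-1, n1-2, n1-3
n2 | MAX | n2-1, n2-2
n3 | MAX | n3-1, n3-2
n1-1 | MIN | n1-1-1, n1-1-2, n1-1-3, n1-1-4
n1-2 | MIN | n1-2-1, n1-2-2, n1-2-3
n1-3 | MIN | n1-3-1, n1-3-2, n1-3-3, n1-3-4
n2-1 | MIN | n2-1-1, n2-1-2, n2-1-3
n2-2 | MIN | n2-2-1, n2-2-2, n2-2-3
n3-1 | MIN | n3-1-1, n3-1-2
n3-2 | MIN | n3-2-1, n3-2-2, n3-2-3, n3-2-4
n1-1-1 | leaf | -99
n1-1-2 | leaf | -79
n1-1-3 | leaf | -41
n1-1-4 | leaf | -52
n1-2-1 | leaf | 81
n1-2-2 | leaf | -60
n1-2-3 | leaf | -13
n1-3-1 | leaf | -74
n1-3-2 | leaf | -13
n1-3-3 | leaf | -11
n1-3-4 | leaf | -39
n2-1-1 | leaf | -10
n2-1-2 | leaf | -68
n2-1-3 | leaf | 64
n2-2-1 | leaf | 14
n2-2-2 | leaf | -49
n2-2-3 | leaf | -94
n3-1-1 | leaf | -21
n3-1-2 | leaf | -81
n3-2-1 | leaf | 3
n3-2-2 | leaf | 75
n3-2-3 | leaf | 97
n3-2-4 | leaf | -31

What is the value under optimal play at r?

n1-1 (MIN): min(-99, -79, -41, -52) = -99
n1-2 (MIN): min(81, -60, -13) = -60
n1-3 (MIN): min(-74, -13, -11, -39) = -74
n1 (MAX): max(-99, -60, -74) = -60
n2-1 (MIN): min(-10, -68, 64) = -68
n2-2 (MIN): min(14, -49, -94) = -94
n2 (MAX): max(-68, -94) = -68
n3-1 (MIN): min(-21, -81) = -81
n3-2 (MIN): min(3, 75, 97, -31) = -31
n3 (MAX): max(-81, -31) = -31
r (MIN): min(-60, -68, -31) = -68

-68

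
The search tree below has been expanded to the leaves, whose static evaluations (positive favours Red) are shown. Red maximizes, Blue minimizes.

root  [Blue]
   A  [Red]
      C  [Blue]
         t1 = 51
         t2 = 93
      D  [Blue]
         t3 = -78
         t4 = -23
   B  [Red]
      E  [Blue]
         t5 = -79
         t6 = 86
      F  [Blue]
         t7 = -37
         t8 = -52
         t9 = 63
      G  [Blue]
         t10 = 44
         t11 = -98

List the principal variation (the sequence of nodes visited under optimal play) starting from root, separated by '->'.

root -> B -> F -> t8

C (Blue): min(51, 93) = 51
D (Blue): min(-78, -23) = -78
A (Red): max(51, -78) = 51
E (Blue): min(-79, 86) = -79
F (Blue): min(-37, -52, 63) = -52
G (Blue): min(44, -98) = -98
B (Red): max(-79, -52, -98) = -52
root (Blue): min(51, -52) = -52
At root, Blue picks B (lowest: -52).
At B, Red picks F (highest: -52).
At F, Blue picks t8 (lowest: -52).
Terminal value -52.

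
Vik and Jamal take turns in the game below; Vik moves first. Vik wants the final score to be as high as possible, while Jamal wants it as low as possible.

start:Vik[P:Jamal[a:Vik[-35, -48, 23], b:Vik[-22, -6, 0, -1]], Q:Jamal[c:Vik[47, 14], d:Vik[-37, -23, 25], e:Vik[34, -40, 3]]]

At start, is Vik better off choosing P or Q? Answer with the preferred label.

a (Vik): max(-35, -48, 23) = 23
b (Vik): max(-22, -6, 0, -1) = 0
P (Jamal): min(23, 0) = 0
c (Vik): max(47, 14) = 47
d (Vik): max(-37, -23, 25) = 25
e (Vik): max(34, -40, 3) = 34
Q (Jamal): min(47, 25, 34) = 25
Vik prefers the higher value; P=0, Q=25. Q is better since 25 > 0.

Q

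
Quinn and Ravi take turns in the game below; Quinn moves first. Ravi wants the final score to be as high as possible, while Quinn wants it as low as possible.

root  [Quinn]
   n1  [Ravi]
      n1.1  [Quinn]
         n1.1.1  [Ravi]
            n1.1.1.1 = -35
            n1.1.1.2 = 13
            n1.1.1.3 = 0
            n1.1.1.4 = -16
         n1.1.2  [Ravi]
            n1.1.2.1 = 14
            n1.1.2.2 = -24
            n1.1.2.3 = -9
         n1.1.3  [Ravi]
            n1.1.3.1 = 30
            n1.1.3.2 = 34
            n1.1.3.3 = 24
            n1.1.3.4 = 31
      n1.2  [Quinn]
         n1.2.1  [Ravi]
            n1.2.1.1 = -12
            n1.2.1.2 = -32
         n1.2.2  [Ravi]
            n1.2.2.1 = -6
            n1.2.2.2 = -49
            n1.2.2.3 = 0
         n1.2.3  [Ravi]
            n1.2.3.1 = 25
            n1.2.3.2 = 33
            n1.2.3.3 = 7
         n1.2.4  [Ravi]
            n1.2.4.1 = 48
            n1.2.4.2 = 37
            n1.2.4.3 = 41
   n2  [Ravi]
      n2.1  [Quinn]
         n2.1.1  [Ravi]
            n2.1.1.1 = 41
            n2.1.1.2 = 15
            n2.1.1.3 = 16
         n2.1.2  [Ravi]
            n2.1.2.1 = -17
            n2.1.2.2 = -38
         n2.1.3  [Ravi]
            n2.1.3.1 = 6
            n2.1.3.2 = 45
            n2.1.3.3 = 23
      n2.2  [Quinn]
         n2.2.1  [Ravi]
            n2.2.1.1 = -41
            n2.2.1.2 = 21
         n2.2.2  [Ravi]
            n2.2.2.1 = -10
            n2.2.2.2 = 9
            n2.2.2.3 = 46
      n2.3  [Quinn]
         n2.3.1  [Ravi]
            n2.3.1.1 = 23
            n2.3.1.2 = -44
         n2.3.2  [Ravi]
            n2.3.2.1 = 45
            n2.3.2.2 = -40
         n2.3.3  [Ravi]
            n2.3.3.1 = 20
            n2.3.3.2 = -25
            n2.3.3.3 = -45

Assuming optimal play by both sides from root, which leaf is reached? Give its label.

n1.1.1 (Ravi): max(-35, 13, 0, -16) = 13
n1.1.2 (Ravi): max(14, -24, -9) = 14
n1.1.3 (Ravi): max(30, 34, 24, 31) = 34
n1.1 (Quinn): min(13, 14, 34) = 13
n1.2.1 (Ravi): max(-12, -32) = -12
n1.2.2 (Ravi): max(-6, -49, 0) = 0
n1.2.3 (Ravi): max(25, 33, 7) = 33
n1.2.4 (Ravi): max(48, 37, 41) = 48
n1.2 (Quinn): min(-12, 0, 33, 48) = -12
n1 (Ravi): max(13, -12) = 13
n2.1.1 (Ravi): max(41, 15, 16) = 41
n2.1.2 (Ravi): max(-17, -38) = -17
n2.1.3 (Ravi): max(6, 45, 23) = 45
n2.1 (Quinn): min(41, -17, 45) = -17
n2.2.1 (Ravi): max(-41, 21) = 21
n2.2.2 (Ravi): max(-10, 9, 46) = 46
n2.2 (Quinn): min(21, 46) = 21
n2.3.1 (Ravi): max(23, -44) = 23
n2.3.2 (Ravi): max(45, -40) = 45
n2.3.3 (Ravi): max(20, -25, -45) = 20
n2.3 (Quinn): min(23, 45, 20) = 20
n2 (Ravi): max(-17, 21, 20) = 21
root (Quinn): min(13, 21) = 13
At root, Quinn picks n1 (lowest: 13).
At n1, Ravi picks n1.1 (highest: 13).
At n1.1, Quinn picks n1.1.1 (lowest: 13).
At n1.1.1, Ravi picks n1.1.1.2 (highest: 13).
Terminal value 13.

n1.1.1.2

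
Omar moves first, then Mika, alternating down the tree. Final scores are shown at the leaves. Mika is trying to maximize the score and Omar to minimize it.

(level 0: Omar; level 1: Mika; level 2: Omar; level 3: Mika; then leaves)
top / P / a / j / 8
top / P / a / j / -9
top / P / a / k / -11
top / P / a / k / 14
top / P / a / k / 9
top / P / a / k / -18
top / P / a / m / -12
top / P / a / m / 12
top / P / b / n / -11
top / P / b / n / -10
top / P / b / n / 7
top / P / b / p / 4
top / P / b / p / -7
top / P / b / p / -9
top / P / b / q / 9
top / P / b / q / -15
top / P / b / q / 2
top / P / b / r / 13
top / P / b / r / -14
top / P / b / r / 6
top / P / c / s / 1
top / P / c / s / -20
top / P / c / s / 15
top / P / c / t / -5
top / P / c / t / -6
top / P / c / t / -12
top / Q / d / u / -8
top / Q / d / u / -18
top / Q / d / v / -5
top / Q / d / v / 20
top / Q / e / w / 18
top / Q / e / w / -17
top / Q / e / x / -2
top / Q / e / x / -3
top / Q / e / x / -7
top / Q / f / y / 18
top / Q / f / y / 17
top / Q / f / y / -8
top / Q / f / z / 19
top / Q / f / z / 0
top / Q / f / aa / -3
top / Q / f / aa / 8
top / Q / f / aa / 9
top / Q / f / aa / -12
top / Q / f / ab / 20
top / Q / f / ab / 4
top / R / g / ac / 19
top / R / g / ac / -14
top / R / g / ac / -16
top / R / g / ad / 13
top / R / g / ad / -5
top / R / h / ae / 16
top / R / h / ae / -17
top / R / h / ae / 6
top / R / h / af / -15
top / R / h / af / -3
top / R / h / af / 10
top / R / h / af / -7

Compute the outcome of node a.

j (Mika): max(8, -9) = 8
k (Mika): max(-11, 14, 9, -18) = 14
m (Mika): max(-12, 12) = 12
a (Omar): min(8, 14, 12) = 8

8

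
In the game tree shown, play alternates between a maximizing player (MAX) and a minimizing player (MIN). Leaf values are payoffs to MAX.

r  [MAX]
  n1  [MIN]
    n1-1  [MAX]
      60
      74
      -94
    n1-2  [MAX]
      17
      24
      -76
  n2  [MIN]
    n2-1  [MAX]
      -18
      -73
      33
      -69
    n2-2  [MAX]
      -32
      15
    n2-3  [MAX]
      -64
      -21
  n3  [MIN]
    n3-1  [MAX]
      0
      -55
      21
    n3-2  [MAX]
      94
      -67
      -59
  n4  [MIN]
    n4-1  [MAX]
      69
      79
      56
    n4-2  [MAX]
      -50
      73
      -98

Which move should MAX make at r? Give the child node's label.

n4

n1-1 (MAX): max(60, 74, -94) = 74
n1-2 (MAX): max(17, 24, -76) = 24
n1 (MIN): min(74, 24) = 24
n2-1 (MAX): max(-18, -73, 33, -69) = 33
n2-2 (MAX): max(-32, 15) = 15
n2-3 (MAX): max(-64, -21) = -21
n2 (MIN): min(33, 15, -21) = -21
n3-1 (MAX): max(0, -55, 21) = 21
n3-2 (MAX): max(94, -67, -59) = 94
n3 (MIN): min(21, 94) = 21
n4-1 (MAX): max(69, 79, 56) = 79
n4-2 (MAX): max(-50, 73, -98) = 73
n4 (MIN): min(79, 73) = 73
r (MAX): max(24, -21, 21, 73) = 73
MAX at r wants the highest of {n1=24, n2=-21, n3=21, n4=73}, so chooses n4.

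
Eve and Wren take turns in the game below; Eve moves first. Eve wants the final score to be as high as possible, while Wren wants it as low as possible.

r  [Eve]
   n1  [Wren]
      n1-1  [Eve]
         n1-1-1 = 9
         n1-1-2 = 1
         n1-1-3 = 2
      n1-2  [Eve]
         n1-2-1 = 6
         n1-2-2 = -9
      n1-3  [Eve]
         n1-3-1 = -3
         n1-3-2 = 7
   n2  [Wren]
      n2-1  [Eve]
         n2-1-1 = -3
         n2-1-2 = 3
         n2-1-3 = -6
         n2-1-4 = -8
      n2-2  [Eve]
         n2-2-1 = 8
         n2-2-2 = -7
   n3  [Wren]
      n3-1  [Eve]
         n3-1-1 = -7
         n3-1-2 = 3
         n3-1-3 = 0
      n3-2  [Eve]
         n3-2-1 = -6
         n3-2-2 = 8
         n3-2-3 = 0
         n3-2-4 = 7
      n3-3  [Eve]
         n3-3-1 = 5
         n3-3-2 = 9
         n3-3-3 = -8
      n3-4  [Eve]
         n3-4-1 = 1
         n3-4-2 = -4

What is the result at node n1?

n1-1 (Eve): max(9, 1, 2) = 9
n1-2 (Eve): max(6, -9) = 6
n1-3 (Eve): max(-3, 7) = 7
n1 (Wren): min(9, 6, 7) = 6

6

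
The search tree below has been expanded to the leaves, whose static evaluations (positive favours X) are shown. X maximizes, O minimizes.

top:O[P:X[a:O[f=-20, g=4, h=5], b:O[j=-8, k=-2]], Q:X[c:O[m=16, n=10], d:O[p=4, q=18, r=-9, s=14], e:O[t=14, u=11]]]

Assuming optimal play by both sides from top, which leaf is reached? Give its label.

a (O): min(-20, 4, 5) = -20
b (O): min(-8, -2) = -8
P (X): max(-20, -8) = -8
c (O): min(16, 10) = 10
d (O): min(4, 18, -9, 14) = -9
e (O): min(14, 11) = 11
Q (X): max(10, -9, 11) = 11
top (O): min(-8, 11) = -8
At top, O picks P (lowest: -8).
At P, X picks b (highest: -8).
At b, O picks j (lowest: -8).
Terminal value -8.

j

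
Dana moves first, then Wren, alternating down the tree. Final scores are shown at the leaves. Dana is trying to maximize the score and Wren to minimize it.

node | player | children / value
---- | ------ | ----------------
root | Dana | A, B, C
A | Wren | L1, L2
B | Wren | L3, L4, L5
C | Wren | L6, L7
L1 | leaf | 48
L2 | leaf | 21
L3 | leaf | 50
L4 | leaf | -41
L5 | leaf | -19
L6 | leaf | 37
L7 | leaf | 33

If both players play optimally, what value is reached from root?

A (Wren): min(48, 21) = 21
B (Wren): min(50, -41, -19) = -41
C (Wren): min(37, 33) = 33
root (Dana): max(21, -41, 33) = 33

33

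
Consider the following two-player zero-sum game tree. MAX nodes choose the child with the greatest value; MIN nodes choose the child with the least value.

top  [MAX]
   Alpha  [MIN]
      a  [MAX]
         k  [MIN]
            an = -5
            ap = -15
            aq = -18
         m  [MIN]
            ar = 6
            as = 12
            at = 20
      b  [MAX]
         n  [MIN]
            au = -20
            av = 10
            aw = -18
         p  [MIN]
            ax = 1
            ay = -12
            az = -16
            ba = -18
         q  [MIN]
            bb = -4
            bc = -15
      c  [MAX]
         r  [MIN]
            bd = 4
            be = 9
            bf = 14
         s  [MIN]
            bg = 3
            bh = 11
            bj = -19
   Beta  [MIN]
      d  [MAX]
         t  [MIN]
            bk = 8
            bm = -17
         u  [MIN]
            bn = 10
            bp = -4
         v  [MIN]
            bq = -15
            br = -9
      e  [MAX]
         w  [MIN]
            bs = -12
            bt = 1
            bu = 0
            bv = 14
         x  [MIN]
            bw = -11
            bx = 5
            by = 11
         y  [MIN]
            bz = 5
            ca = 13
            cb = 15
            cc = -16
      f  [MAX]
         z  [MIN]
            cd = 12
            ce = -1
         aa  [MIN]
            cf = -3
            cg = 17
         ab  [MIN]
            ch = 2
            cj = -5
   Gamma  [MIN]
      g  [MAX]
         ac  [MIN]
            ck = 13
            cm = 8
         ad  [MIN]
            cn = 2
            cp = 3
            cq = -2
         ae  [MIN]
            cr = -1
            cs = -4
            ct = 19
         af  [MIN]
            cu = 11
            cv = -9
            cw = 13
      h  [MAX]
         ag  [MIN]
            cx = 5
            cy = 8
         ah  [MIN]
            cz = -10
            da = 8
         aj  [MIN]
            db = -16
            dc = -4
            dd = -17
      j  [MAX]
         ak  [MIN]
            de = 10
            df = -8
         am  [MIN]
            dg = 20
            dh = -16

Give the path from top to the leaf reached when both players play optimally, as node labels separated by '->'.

top -> Gamma -> j -> ak -> df

k (MIN): min(-5, -15, -18) = -18
m (MIN): min(6, 12, 20) = 6
a (MAX): max(-18, 6) = 6
n (MIN): min(-20, 10, -18) = -20
p (MIN): min(1, -12, -16, -18) = -18
q (MIN): min(-4, -15) = -15
b (MAX): max(-20, -18, -15) = -15
r (MIN): min(4, 9, 14) = 4
s (MIN): min(3, 11, -19) = -19
c (MAX): max(4, -19) = 4
Alpha (MIN): min(6, -15, 4) = -15
t (MIN): min(8, -17) = -17
u (MIN): min(10, -4) = -4
v (MIN): min(-15, -9) = -15
d (MAX): max(-17, -4, -15) = -4
w (MIN): min(-12, 1, 0, 14) = -12
x (MIN): min(-11, 5, 11) = -11
y (MIN): min(5, 13, 15, -16) = -16
e (MAX): max(-12, -11, -16) = -11
z (MIN): min(12, -1) = -1
aa (MIN): min(-3, 17) = -3
ab (MIN): min(2, -5) = -5
f (MAX): max(-1, -3, -5) = -1
Beta (MIN): min(-4, -11, -1) = -11
ac (MIN): min(13, 8) = 8
ad (MIN): min(2, 3, -2) = -2
ae (MIN): min(-1, -4, 19) = -4
af (MIN): min(11, -9, 13) = -9
g (MAX): max(8, -2, -4, -9) = 8
ag (MIN): min(5, 8) = 5
ah (MIN): min(-10, 8) = -10
aj (MIN): min(-16, -4, -17) = -17
h (MAX): max(5, -10, -17) = 5
ak (MIN): min(10, -8) = -8
am (MIN): min(20, -16) = -16
j (MAX): max(-8, -16) = -8
Gamma (MIN): min(8, 5, -8) = -8
top (MAX): max(-15, -11, -8) = -8
At top, MAX picks Gamma (highest: -8).
At Gamma, MIN picks j (lowest: -8).
At j, MAX picks ak (highest: -8).
At ak, MIN picks df (lowest: -8).
Terminal value -8.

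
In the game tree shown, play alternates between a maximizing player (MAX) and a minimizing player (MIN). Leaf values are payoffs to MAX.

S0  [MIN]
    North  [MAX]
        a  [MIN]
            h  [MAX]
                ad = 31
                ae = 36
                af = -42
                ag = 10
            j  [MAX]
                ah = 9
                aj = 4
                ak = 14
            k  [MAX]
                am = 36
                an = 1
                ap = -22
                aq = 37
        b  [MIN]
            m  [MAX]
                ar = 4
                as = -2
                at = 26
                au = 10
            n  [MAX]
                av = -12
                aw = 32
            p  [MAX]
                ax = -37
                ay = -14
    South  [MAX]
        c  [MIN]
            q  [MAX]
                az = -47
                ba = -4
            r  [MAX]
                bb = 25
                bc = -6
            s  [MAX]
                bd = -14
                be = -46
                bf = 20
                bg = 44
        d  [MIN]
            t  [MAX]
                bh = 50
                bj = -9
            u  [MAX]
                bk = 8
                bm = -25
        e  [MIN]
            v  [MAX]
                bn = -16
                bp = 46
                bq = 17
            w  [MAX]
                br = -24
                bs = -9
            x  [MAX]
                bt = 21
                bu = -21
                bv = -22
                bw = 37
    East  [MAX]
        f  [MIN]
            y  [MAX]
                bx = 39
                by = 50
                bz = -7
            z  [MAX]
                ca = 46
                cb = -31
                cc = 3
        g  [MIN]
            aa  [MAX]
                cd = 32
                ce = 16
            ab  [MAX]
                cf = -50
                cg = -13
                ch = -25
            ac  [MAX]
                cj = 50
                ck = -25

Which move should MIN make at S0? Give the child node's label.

h (MAX): max(31, 36, -42, 10) = 36
j (MAX): max(9, 4, 14) = 14
k (MAX): max(36, 1, -22, 37) = 37
a (MIN): min(36, 14, 37) = 14
m (MAX): max(4, -2, 26, 10) = 26
n (MAX): max(-12, 32) = 32
p (MAX): max(-37, -14) = -14
b (MIN): min(26, 32, -14) = -14
North (MAX): max(14, -14) = 14
q (MAX): max(-47, -4) = -4
r (MAX): max(25, -6) = 25
s (MAX): max(-14, -46, 20, 44) = 44
c (MIN): min(-4, 25, 44) = -4
t (MAX): max(50, -9) = 50
u (MAX): max(8, -25) = 8
d (MIN): min(50, 8) = 8
v (MAX): max(-16, 46, 17) = 46
w (MAX): max(-24, -9) = -9
x (MAX): max(21, -21, -22, 37) = 37
e (MIN): min(46, -9, 37) = -9
South (MAX): max(-4, 8, -9) = 8
y (MAX): max(39, 50, -7) = 50
z (MAX): max(46, -31, 3) = 46
f (MIN): min(50, 46) = 46
aa (MAX): max(32, 16) = 32
ab (MAX): max(-50, -13, -25) = -13
ac (MAX): max(50, -25) = 50
g (MIN): min(32, -13, 50) = -13
East (MAX): max(46, -13) = 46
S0 (MIN): min(14, 8, 46) = 8
MIN at S0 wants the lowest of {North=14, South=8, East=46}, so chooses South.

South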